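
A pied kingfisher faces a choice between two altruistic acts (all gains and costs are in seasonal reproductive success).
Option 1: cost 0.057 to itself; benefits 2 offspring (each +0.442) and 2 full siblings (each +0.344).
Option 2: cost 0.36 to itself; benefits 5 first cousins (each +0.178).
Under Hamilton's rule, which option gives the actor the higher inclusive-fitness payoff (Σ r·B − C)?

Option 1

Option 1: r to an offspring = 0.5.
Option 1: r to a full sibling = 0.5.
Option 1: Σ r·B − C = (2·0.5·0.442 + 2·0.5·0.344) − 0.057 = 0.729.
Option 2: r to a first cousin = 0.125.
Option 2: Σ r·B − C = (5·0.125·0.178) − 0.36 = -0.24875.
Option 1 has the higher net inclusive-fitness payoff.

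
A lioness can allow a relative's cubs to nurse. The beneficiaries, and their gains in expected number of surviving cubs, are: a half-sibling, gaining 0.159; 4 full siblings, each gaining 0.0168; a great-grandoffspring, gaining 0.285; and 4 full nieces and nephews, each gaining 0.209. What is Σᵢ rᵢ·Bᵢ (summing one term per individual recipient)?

r to a half-sibling = 0.25 (half-sibs share one parent — one path of length 2: r = (1/2)^2 = 1/4).
r to a full sibling = 0.5 (full sibs share both parents — two paths of length 2: r = 2·(1/2)^2 = 1/2).
r to a great-grandoffspring = 0.125 (three parent–offspring links: r = (1/2)^3 = 1/8).
r to a full niece or nephew = 0.25 (full aunt/uncle↔niece/nephew: two paths of length 3 through the shared grandparent pair: r = 2·(1/2)^3 = 1/4).
Summing one r·B term per recipient: 1·0.25·0.159 + 4·0.5·0.0168 + 1·0.125·0.285 + 4·0.25·0.209 = 0.317975.

0.317975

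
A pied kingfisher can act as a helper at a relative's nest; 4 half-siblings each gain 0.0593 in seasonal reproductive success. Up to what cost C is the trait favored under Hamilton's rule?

0.0593

r to a half-sibling = 0.25 (half-sibs share one parent — one path of length 2: r = (1/2)^2 = 1/4).
Hamilton's rule: n·r·B > C, so the trait is favored while C < n·r·B = 4·0.25·0.0593 = 0.0593.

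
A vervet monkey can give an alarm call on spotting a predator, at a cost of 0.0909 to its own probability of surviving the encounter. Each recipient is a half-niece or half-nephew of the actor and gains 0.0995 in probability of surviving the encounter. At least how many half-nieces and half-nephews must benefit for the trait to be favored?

8

r to a half-niece or half-nephew = 0.125 (half-aunt/uncle↔niece/nephew: one path of length 3: r = (1/2)^3 = 1/8).
Hamilton's rule: n·r·B > C  ⇒  n > C/(r·B) = 0.0909/(0.125·0.0995) = 7.309.
The smallest integer exceeding 7.309 is 8.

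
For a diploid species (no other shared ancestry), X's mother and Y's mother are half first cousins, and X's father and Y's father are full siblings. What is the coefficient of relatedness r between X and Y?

Wright's path rule: contributions from independent ancestry routes add.
X and Y are related in two ways: half second cousins through their mothers (r = 1/64) and first cousins through their fathers (r = 1/8).
r = 1/64 + 1/8 = 9/64 = 0.140625.

0.140625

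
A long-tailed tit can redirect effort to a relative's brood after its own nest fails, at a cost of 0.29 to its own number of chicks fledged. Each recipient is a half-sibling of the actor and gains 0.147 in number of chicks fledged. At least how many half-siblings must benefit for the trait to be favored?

r to a half-sibling = 1/4 (half-sibs share one parent — one path of length 2: r = (1/2)^2 = 1/4).
Hamilton's rule: n·r·B > C  ⇒  n > C/(r·B) = 0.29/(0.25·0.147) = 7.891.
The smallest integer exceeding 7.891 is 8.

8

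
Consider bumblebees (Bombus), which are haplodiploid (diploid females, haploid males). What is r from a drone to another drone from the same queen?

Haploid brothers each carry a random half of the queen's diploid genome, so on average they share half: r = 1/2.

0.5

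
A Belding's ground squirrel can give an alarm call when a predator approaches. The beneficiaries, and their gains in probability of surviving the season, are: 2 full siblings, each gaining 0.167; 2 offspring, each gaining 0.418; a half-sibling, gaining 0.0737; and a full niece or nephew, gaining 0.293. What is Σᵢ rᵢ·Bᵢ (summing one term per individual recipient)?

0.676675

r to a full sibling = 1/2 (full sibs share both parents — two paths of length 2: r = 2·(1/2)^2 = 1/2).
r to an offspring = 0.5 (one parent–offspring link: r = (1/2)^1 = 1/2).
r to a half-sibling = 0.25 (half-sibs share one parent — one path of length 2: r = (1/2)^2 = 1/4).
r to a full niece or nephew = 0.25 (full aunt/uncle↔niece/nephew: two paths of length 3 through the shared grandparent pair: r = 2·(1/2)^3 = 1/4).
Summing one r·B term per recipient: 2·0.5·0.167 + 2·0.5·0.418 + 1·0.25·0.0737 + 1·0.25·0.293 = 0.676675.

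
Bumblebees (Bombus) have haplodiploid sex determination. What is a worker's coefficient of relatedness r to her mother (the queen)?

One meiotic link between diploid queen and diploid daughter: r = 1/2.

0.5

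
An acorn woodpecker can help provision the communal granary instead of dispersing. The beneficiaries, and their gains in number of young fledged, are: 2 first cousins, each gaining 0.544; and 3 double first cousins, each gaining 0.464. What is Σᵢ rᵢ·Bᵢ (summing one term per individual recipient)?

r to a first cousin = 1/8 (first cousins share one grandparent pair — two paths of length 4: r = 2·(1/2)^4 = 1/8).
r to a double first cousin = 0.25 (double first cousins share both grandparent pairs — four paths of length 4: r = 4·(1/2)^4 = 1/4).
Summing one r·B term per recipient: 2·0.125·0.544 + 3·0.25·0.464 = 0.484.

0.484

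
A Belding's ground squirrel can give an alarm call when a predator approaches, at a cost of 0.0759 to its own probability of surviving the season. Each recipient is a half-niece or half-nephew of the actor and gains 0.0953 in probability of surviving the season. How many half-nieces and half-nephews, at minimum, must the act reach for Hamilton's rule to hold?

r to a half-niece or half-nephew = 0.125 (half-aunt/uncle↔niece/nephew: one path of length 3: r = (1/2)^3 = 1/8).
Hamilton's rule: n·r·B > C  ⇒  n > C/(r·B) = 0.0759/(0.125·0.0953) = 6.371.
The smallest integer exceeding 6.371 is 7.

7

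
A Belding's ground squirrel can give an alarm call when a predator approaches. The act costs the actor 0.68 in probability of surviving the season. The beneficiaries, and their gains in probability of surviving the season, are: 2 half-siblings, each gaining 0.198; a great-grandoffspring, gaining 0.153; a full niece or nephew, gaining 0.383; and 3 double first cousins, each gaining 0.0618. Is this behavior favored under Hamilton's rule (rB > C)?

Hamilton's rule: the trait is favored when the sum of r·B over every recipient exceeds the actor's cost C.
r to a half-sibling = 0.25 (half-sibs share one parent — one path of length 2: r = (1/2)^2 = 1/4).
r to a great-grandoffspring = 0.125 (three parent–offspring links: r = (1/2)^3 = 1/8).
r to a full niece or nephew = 0.25 (full aunt/uncle↔niece/nephew: two paths of length 3 through the shared grandparent pair: r = 2·(1/2)^3 = 1/4).
r to a double first cousin = 1/4 (double first cousins share both grandparent pairs — four paths of length 4: r = 4·(1/2)^4 = 1/4).
Summing one r·B term per recipient: 2·0.25·0.198 + 1·0.125·0.153 + 1·0.25·0.383 + 3·0.25·0.0618 = 0.260225.
0.260225 < 0.68: the indirect benefit is less than the cost.

No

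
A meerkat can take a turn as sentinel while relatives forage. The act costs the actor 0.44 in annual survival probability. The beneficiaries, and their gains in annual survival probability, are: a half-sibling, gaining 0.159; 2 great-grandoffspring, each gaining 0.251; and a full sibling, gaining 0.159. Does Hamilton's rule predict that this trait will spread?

No

Hamilton's rule: the trait is favored when the sum of r·B over every recipient exceeds the actor's cost C.
r to a half-sibling = 1/4 (half-sibs share one parent — one path of length 2: r = (1/2)^2 = 1/4).
r to a great-grandoffspring = 1/8 (three parent–offspring links: r = (1/2)^3 = 1/8).
r to a full sibling = 0.5 (full sibs share both parents — two paths of length 2: r = 2·(1/2)^2 = 1/2).
Summing one r·B term per recipient: 1·0.25·0.159 + 2·0.125·0.251 + 1·0.5·0.159 = 0.182.
0.182 < 0.44: the indirect benefit is less than the cost.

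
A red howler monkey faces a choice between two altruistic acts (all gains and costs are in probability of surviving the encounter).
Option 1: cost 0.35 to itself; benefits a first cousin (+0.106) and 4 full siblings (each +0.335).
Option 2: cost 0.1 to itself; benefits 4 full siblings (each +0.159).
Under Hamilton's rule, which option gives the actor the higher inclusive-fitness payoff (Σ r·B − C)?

Option 1: r to a first cousin = 0.125.
Option 1: r to a full sibling = 0.5.
Option 1: Σ r·B − C = (1·0.125·0.106 + 4·0.5·0.335) − 0.35 = 0.33325.
Option 2: r to a full sibling = 0.5.
Option 2: Σ r·B − C = (4·0.5·0.159) − 0.1 = 0.218.
Option 1 has the higher net inclusive-fitness payoff.

Option 1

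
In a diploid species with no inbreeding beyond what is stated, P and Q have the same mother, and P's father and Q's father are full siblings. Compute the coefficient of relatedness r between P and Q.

0.375

Independent pedigree routes through distinct common ancestors add.
P and Q are related in two ways: half-sibs through their shared mother (r = 1/4) and first cousins through their fathers (r = 1/8).
r = 1/4 + 1/8 = 0.375.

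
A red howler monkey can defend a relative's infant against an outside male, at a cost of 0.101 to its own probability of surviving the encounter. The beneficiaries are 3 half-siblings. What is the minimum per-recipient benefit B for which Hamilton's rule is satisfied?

0.1347

r to a half-sibling = 1/4 (half-sibs share one parent — one path of length 2: r = (1/2)^2 = 1/4).
Hamilton's rule with n recipients of equal r: n·r·B > C, so B > C/(n·r) = 0.101/(3·0.25) = 0.1347.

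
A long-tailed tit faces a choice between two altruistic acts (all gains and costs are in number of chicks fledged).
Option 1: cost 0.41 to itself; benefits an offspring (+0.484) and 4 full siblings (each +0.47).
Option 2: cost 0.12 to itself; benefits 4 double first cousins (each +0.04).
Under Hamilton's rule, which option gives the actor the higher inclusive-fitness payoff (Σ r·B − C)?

Option 1

Option 1: r to an offspring = 0.5.
Option 1: r to a full sibling = 0.5.
Option 1: Σ r·B − C = (1·0.5·0.484 + 4·0.5·0.47) − 0.41 = 0.772.
Option 2: r to a double first cousin = 0.25.
Option 2: Σ r·B − C = (4·0.25·0.04) − 0.12 = -0.08.
Option 1 has the higher net inclusive-fitness payoff.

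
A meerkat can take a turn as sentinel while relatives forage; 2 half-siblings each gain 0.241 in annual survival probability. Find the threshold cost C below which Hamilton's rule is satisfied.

r to a half-sibling = 1/4 (half-sibs share one parent — one path of length 2: r = (1/2)^2 = 1/4).
Hamilton's rule: n·r·B > C, so the trait is favored while C < n·r·B = 2·0.25·0.241 = 0.1205.

0.1205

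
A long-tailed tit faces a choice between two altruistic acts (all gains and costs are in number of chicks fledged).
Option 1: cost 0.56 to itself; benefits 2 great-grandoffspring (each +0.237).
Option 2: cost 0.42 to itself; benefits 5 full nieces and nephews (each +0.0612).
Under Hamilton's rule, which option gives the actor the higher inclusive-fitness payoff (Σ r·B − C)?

Option 2

Option 1: r to a great-grandoffspring = 0.125.
Option 1: Σ r·B − C = (2·0.125·0.237) − 0.56 = -0.50075.
Option 2: r to a full niece or nephew = 0.25.
Option 2: Σ r·B − C = (5·0.25·0.0612) − 0.42 = -0.3435.
Option 2 has the higher net inclusive-fitness payoff.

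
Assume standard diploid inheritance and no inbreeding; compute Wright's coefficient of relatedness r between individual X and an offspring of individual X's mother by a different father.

Each parent–offspring link contributes a factor of 1/2, and independent paths through distinct common ancestors add.
Half-sibs share one parent — one path of length 2: r = (1/2)^2 = 1/4.

0.25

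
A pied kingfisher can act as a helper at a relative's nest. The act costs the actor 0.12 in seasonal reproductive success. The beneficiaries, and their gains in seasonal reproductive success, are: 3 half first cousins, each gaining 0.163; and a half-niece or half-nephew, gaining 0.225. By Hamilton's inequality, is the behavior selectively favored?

No

Hamilton's rule: the trait is favored when the sum of r·B over every recipient exceeds the actor's cost C.
r to a half first cousin = 0.0625 (half first cousins share one grandparent — one path of length 4: r = (1/2)^4 = 1/16).
r to a half-niece or half-nephew = 1/8 (half-aunt/uncle↔niece/nephew: one path of length 3: r = (1/2)^3 = 1/8).
Summing one r·B term per recipient: 3·0.0625·0.163 + 1·0.125·0.225 = 0.0586875.
0.0586875 < 0.12: the indirect benefit is less than the cost.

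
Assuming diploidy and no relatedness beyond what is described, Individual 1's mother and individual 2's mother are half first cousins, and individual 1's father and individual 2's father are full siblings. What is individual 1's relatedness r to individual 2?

Wright's path rule: contributions from independent ancestry routes add.
Individual 1 and individual 2 are related in two ways: half second cousins through their mothers (r = 1/64) and first cousins through their fathers (r = 1/8).
r = 1/64 + 1/8 = 9/64 = 0.140625.

0.140625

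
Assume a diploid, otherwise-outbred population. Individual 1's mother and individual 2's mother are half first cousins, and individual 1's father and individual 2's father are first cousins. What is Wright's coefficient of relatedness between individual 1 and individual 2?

0.046875

Wright's path rule: contributions from independent ancestry routes add.
Individual 1 and individual 2 are related in two ways: half second cousins through their mothers (r = 1/64) and second cousins through their fathers (r = 1/32).
r = 1/64 + 1/32 = 0.046875.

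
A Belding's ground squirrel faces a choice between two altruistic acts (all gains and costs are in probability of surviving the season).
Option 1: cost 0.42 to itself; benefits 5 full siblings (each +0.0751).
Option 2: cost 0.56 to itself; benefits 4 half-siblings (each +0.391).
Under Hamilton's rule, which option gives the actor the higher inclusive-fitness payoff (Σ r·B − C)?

Option 2

Option 1: r to a full sibling = 0.5.
Option 1: Σ r·B − C = (5·0.5·0.0751) − 0.42 = -0.23225.
Option 2: r to a half-sibling = 0.25.
Option 2: Σ r·B − C = (4·0.25·0.391) − 0.56 = -0.169.
Option 2 has the higher net inclusive-fitness payoff.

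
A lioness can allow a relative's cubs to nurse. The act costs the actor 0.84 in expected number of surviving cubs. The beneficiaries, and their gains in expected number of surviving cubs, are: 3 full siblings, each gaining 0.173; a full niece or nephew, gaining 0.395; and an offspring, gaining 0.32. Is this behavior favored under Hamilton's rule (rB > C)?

Hamilton's rule: the trait is favored when the sum of r·B over every recipient exceeds the actor's cost C.
r to a full sibling = 1/2 (full sibs share both parents — two paths of length 2: r = 2·(1/2)^2 = 1/2).
r to a full niece or nephew = 1/4 (full aunt/uncle↔niece/nephew: two paths of length 3 through the shared grandparent pair: r = 2·(1/2)^3 = 1/4).
r to an offspring = 0.5 (one parent–offspring link: r = (1/2)^1 = 1/2).
Summing one r·B term per recipient: 3·0.5·0.173 + 1·0.25·0.395 + 1·0.5·0.32 = 0.51825.
0.51825 < 0.84: the indirect benefit is less than the cost.

No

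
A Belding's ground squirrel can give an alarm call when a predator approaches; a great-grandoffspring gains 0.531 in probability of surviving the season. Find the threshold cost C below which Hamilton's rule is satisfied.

r to a great-grandoffspring = 0.125 (three parent–offspring links: r = (1/2)^3 = 1/8).
Hamilton's rule: n·r·B > C, so the trait is favored while C < n·r·B = 1·0.125·0.531 = 0.066375.

0.066375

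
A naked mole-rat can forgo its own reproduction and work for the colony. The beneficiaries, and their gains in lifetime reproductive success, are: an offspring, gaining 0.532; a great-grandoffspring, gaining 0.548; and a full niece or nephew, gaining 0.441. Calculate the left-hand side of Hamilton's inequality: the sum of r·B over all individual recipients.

0.44475

r to an offspring = 0.5 (one parent–offspring link: r = (1/2)^1 = 1/2).
r to a great-grandoffspring = 1/8 (three parent–offspring links: r = (1/2)^3 = 1/8).
r to a full niece or nephew = 0.25 (full aunt/uncle↔niece/nephew: two paths of length 3 through the shared grandparent pair: r = 2·(1/2)^3 = 1/4).
Summing one r·B term per recipient: 1·0.5·0.532 + 1·0.125·0.548 + 1·0.25·0.441 = 0.44475.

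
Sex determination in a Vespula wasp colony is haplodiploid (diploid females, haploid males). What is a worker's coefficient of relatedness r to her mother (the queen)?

One meiotic link between diploid queen and diploid daughter: r = 1/2.

0.5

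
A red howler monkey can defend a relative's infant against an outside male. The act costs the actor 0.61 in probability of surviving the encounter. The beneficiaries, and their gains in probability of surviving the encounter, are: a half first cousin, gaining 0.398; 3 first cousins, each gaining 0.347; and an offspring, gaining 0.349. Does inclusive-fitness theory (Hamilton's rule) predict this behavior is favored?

No

Hamilton's rule: the trait is favored when the sum of r·B over every recipient exceeds the actor's cost C.
r to a half first cousin = 1/16 (half first cousins share one grandparent — one path of length 4: r = (1/2)^4 = 1/16).
r to a first cousin = 0.125 (first cousins share one grandparent pair — two paths of length 4: r = 2·(1/2)^4 = 1/8).
r to an offspring = 0.5 (one parent–offspring link: r = (1/2)^1 = 1/2).
Summing one r·B term per recipient: 1·0.0625·0.398 + 3·0.125·0.347 + 1·0.5·0.349 = 0.3295.
0.3295 < 0.61: the indirect benefit is less than the cost.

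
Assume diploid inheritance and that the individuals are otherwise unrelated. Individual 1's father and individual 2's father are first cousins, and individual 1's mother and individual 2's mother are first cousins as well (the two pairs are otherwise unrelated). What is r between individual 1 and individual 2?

With two independent routes of shared ancestry, r is the sum of the two contributions.
Individual 1 and individual 2 are related in two ways: second cousins through their fathers (r = 1/32) and second cousins through their mothers (r = 1/32).
r = 1/32 + 1/32 = 0.0625.

0.0625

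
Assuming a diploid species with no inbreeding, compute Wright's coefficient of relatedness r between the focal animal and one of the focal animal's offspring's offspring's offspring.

Each parent–offspring link contributes a factor of 1/2, and independent paths through distinct common ancestors add.
Three parent–offspring links: r = (1/2)^3 = 1/8.

0.125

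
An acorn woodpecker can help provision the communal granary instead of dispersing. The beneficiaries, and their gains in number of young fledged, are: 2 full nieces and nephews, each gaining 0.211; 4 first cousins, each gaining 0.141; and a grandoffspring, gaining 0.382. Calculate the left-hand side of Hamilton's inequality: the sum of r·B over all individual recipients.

r to a full niece or nephew = 0.25 (full aunt/uncle↔niece/nephew: two paths of length 3 through the shared grandparent pair: r = 2·(1/2)^3 = 1/4).
r to a first cousin = 0.125 (first cousins share one grandparent pair — two paths of length 4: r = 2·(1/2)^4 = 1/8).
r to a grandoffspring = 1/4 (two parent–offspring links: r = (1/2)^2 = 1/4).
Summing one r·B term per recipient: 2·0.25·0.211 + 4·0.125·0.141 + 1·0.25·0.382 = 0.2715.

0.2715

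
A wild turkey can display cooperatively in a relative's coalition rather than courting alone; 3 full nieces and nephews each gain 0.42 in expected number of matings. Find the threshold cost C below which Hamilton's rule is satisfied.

r to a full niece or nephew = 1/4 (full aunt/uncle↔niece/nephew: two paths of length 3 through the shared grandparent pair: r = 2·(1/2)^3 = 1/4).
Hamilton's rule: n·r·B > C, so the trait is favored while C < n·r·B = 3·0.25·0.42 = 0.315.

0.315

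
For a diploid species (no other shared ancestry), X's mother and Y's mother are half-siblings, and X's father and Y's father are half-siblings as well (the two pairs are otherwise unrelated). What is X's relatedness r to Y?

With two independent routes of shared ancestry, r is the sum of the two contributions.
X and Y are related in two ways: half first cousins through their mothers (r = 1/16) and half first cousins through their fathers (r = 1/16).
r = 1/16 + 1/16 = 0.125.

0.125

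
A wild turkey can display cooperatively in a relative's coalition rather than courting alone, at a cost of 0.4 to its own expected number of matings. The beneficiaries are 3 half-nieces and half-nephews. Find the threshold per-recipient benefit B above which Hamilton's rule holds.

1.0667

r to a half-niece or half-nephew = 0.125 (half-aunt/uncle↔niece/nephew: one path of length 3: r = (1/2)^3 = 1/8).
Hamilton's rule with n recipients of equal r: n·r·B > C, so B > C/(n·r) = 0.4/(3·0.125) = 1.0667.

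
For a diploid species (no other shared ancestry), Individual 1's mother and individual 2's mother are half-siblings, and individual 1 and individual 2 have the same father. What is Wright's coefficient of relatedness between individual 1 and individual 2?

0.3125

Independent pedigree routes through distinct common ancestors add.
Individual 1 and individual 2 are related in two ways: half first cousins through their mothers (r = 1/16) and half-sibs through their shared father (r = 1/4).
r = 1/16 + 1/4 = 0.3125.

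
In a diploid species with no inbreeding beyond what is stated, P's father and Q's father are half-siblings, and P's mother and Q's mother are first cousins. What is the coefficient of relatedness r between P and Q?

0.09375

Independent pedigree routes through distinct common ancestors add.
P and Q are related in two ways: half first cousins through their fathers (r = 1/16) and second cousins through their mothers (r = 1/32).
r = 1/16 + 1/32 = 3/32 = 0.09375.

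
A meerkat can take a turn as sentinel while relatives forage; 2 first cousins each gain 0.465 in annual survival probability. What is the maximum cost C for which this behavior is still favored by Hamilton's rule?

r to a first cousin = 0.125 (first cousins share one grandparent pair — two paths of length 4: r = 2·(1/2)^4 = 1/8).
Hamilton's rule: n·r·B > C, so the trait is favored while C < n·r·B = 2·0.125·0.465 = 0.11625.

0.11625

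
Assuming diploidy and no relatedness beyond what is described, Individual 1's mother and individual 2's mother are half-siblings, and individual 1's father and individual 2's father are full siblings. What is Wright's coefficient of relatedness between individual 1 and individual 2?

Wright's path rule: contributions from independent ancestry routes add.
Individual 1 and individual 2 are related in two ways: half first cousins through their mothers (r = 1/16) and first cousins through their fathers (r = 1/8).
r = 1/16 + 1/8 = 0.1875.

0.1875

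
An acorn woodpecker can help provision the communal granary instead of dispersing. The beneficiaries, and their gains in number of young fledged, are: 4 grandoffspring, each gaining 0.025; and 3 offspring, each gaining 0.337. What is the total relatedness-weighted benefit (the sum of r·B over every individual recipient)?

r to a grandoffspring = 1/4 (two parent–offspring links: r = (1/2)^2 = 1/4).
r to an offspring = 0.5 (one parent–offspring link: r = (1/2)^1 = 1/2).
Summing one r·B term per recipient: 4·0.25·0.025 + 3·0.5·0.337 = 0.5305.

0.5305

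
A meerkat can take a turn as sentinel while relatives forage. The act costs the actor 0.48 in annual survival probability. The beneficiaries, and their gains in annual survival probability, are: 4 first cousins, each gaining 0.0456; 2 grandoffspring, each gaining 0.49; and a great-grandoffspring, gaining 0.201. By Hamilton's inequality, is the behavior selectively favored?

Hamilton's rule: the trait is favored when the sum of r·B over every recipient exceeds the actor's cost C.
r to a first cousin = 0.125 (first cousins share one grandparent pair — two paths of length 4: r = 2·(1/2)^4 = 1/8).
r to a grandoffspring = 1/4 (two parent–offspring links: r = (1/2)^2 = 1/4).
r to a great-grandoffspring = 0.125 (three parent–offspring links: r = (1/2)^3 = 1/8).
Summing one r·B term per recipient: 4·0.125·0.0456 + 2·0.25·0.49 + 1·0.125·0.201 = 0.292925.
0.292925 < 0.48: the indirect benefit is less than the cost.

No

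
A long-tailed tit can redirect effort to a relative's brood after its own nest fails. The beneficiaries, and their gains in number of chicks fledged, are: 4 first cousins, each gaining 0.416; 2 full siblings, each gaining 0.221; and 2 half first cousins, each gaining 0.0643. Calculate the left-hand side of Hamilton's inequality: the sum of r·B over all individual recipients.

r to a first cousin = 1/8 (first cousins share one grandparent pair — two paths of length 4: r = 2·(1/2)^4 = 1/8).
r to a full sibling = 1/2 (full sibs share both parents — two paths of length 2: r = 2·(1/2)^2 = 1/2).
r to a half first cousin = 0.0625 (half first cousins share one grandparent — one path of length 4: r = (1/2)^4 = 1/16).
Summing one r·B term per recipient: 4·0.125·0.416 + 2·0.5·0.221 + 2·0.0625·0.0643 = 0.4370375.

0.4370375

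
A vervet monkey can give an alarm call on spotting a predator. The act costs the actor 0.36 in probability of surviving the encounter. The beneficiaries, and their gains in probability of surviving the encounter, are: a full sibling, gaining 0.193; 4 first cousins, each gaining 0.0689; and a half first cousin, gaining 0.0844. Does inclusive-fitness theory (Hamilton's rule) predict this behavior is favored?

No

Hamilton's rule: the trait is favored when the sum of r·B over every recipient exceeds the actor's cost C.
r to a full sibling = 1/2 (full sibs share both parents — two paths of length 2: r = 2·(1/2)^2 = 1/2).
r to a first cousin = 0.125 (first cousins share one grandparent pair — two paths of length 4: r = 2·(1/2)^4 = 1/8).
r to a half first cousin = 1/16 (half first cousins share one grandparent — one path of length 4: r = (1/2)^4 = 1/16).
Summing one r·B term per recipient: 1·0.5·0.193 + 4·0.125·0.0689 + 1·0.0625·0.0844 = 0.136225.
0.136225 < 0.36: the indirect benefit is less than the cost.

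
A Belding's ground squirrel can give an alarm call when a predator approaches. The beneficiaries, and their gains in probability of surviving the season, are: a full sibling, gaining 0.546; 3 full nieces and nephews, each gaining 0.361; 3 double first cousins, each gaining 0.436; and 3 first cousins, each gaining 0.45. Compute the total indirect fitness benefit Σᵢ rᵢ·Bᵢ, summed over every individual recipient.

1.0395

r to a full sibling = 1/2 (full sibs share both parents — two paths of length 2: r = 2·(1/2)^2 = 1/2).
r to a full niece or nephew = 0.25 (full aunt/uncle↔niece/nephew: two paths of length 3 through the shared grandparent pair: r = 2·(1/2)^3 = 1/4).
r to a double first cousin = 0.25 (double first cousins share both grandparent pairs — four paths of length 4: r = 4·(1/2)^4 = 1/4).
r to a first cousin = 0.125 (first cousins share one grandparent pair — two paths of length 4: r = 2·(1/2)^4 = 1/8).
Summing one r·B term per recipient: 1·0.5·0.546 + 3·0.25·0.361 + 3·0.25·0.436 + 3·0.125·0.45 = 1.0395.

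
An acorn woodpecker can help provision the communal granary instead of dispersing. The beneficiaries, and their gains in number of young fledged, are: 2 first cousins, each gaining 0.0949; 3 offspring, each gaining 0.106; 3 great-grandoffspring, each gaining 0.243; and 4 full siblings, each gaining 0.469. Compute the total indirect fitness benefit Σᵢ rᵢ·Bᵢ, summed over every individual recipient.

r to a first cousin = 1/8 (first cousins share one grandparent pair — two paths of length 4: r = 2·(1/2)^4 = 1/8).
r to an offspring = 1/2 (one parent–offspring link: r = (1/2)^1 = 1/2).
r to a great-grandoffspring = 0.125 (three parent–offspring links: r = (1/2)^3 = 1/8).
r to a full sibling = 0.5 (full sibs share both parents — two paths of length 2: r = 2·(1/2)^2 = 1/2).
Summing one r·B term per recipient: 2·0.125·0.0949 + 3·0.5·0.106 + 3·0.125·0.243 + 4·0.5·0.469 = 1.21185.

1.21185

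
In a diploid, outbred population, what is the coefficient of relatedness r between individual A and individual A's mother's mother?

0.25

Each parent–offspring link contributes a factor of 1/2, and independent paths through distinct common ancestors add.
Two parent–offspring links: r = (1/2)^2 = 1/4.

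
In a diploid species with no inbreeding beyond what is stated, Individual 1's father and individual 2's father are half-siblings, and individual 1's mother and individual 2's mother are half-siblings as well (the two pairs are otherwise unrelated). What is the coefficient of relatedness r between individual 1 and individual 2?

Wright's path rule: contributions from independent ancestry routes add.
Individual 1 and individual 2 are related in two ways: half first cousins through their fathers (r = 1/16) and half first cousins through their mothers (r = 1/16).
r = 1/16 + 1/16 = 0.125.

0.125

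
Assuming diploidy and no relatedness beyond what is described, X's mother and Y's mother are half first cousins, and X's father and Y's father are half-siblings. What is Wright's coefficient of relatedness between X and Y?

Wright's path rule: contributions from independent ancestry routes add.
X and Y are related in two ways: half second cousins through their mothers (r = 1/64) and half first cousins through their fathers (r = 1/16).
r = 1/64 + 1/16 = 0.078125.

0.078125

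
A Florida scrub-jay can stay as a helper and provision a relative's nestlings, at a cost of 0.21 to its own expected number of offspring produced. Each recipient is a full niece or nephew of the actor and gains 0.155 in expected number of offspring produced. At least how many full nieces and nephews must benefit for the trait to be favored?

r to a full niece or nephew = 1/4 (full aunt/uncle↔niece/nephew: two paths of length 3 through the shared grandparent pair: r = 2·(1/2)^3 = 1/4).
Hamilton's rule: n·r·B > C  ⇒  n > C/(r·B) = 0.21/(0.25·0.155) = 5.419.
The smallest integer exceeding 5.419 is 6.

6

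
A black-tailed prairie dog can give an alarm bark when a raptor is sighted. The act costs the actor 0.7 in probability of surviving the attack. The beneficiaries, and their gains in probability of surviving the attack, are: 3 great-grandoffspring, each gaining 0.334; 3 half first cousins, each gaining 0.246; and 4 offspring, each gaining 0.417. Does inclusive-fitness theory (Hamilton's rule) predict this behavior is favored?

Hamilton's rule: the trait is favored when the sum of r·B over every recipient exceeds the actor's cost C.
r to a great-grandoffspring = 0.125 (three parent–offspring links: r = (1/2)^3 = 1/8).
r to a half first cousin = 1/16 (half first cousins share one grandparent — one path of length 4: r = (1/2)^4 = 1/16).
r to an offspring = 0.5 (one parent–offspring link: r = (1/2)^1 = 1/2).
Summing one r·B term per recipient: 3·0.125·0.334 + 3·0.0625·0.246 + 4·0.5·0.417 = 1.005375.
1.005375 > 0.7: the indirect benefit exceeds the cost.

Yes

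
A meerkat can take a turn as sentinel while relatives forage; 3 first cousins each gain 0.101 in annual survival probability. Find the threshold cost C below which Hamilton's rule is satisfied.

0.037875

r to a first cousin = 0.125 (first cousins share one grandparent pair — two paths of length 4: r = 2·(1/2)^4 = 1/8).
Hamilton's rule: n·r·B > C, so the trait is favored while C < n·r·B = 3·0.125·0.101 = 0.037875.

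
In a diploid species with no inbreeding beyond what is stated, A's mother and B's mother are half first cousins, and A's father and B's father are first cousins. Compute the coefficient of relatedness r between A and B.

0.046875

Relatedness sums over independent paths through distinct common ancestors.
A and B are related in two ways: half second cousins through their mothers (r = 1/64) and second cousins through their fathers (r = 1/32).
r = 1/64 + 1/32 = 3/64 = 0.046875.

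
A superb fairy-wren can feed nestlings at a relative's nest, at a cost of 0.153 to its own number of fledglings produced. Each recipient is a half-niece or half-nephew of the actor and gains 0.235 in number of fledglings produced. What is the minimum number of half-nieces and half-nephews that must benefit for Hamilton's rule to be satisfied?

6

r to a half-niece or half-nephew = 1/8 (half-aunt/uncle↔niece/nephew: one path of length 3: r = (1/2)^3 = 1/8).
Hamilton's rule: n·r·B > C  ⇒  n > C/(r·B) = 0.153/(0.125·0.235) = 5.209.
The smallest integer exceeding 5.209 is 6.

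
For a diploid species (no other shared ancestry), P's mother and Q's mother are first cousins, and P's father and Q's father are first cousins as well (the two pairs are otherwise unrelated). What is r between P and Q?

Wright's path rule: contributions from independent ancestry routes add.
P and Q are related in two ways: second cousins through their mothers (r = 1/32) and second cousins through their fathers (r = 1/32).
r = 1/32 + 1/32 = 0.0625.

0.0625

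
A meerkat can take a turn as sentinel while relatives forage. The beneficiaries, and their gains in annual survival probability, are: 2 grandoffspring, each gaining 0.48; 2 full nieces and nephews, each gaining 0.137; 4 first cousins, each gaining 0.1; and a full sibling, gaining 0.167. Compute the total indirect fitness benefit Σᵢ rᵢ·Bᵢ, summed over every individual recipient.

0.442

r to a grandoffspring = 0.25 (two parent–offspring links: r = (1/2)^2 = 1/4).
r to a full niece or nephew = 1/4 (full aunt/uncle↔niece/nephew: two paths of length 3 through the shared grandparent pair: r = 2·(1/2)^3 = 1/4).
r to a first cousin = 0.125 (first cousins share one grandparent pair — two paths of length 4: r = 2·(1/2)^4 = 1/8).
r to a full sibling = 1/2 (full sibs share both parents — two paths of length 2: r = 2·(1/2)^2 = 1/2).
Summing one r·B term per recipient: 2·0.25·0.48 + 2·0.25·0.137 + 4·0.125·0.1 + 1·0.5·0.167 = 0.442.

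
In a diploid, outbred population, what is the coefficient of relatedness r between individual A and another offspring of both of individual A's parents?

0.5

Each parent–offspring link contributes a factor of 1/2, and independent paths through distinct common ancestors add.
Full sibs share both parents — two paths of length 2: r = 2·(1/2)^2 = 1/2.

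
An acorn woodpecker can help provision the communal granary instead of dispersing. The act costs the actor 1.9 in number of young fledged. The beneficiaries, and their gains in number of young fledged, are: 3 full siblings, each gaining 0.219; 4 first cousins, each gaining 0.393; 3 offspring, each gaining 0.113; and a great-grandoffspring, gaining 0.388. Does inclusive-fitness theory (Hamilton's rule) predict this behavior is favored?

Hamilton's rule: the trait is favored when the sum of r·B over every recipient exceeds the actor's cost C.
r to a full sibling = 0.5 (full sibs share both parents — two paths of length 2: r = 2·(1/2)^2 = 1/2).
r to a first cousin = 0.125 (first cousins share one grandparent pair — two paths of length 4: r = 2·(1/2)^4 = 1/8).
r to an offspring = 1/2 (one parent–offspring link: r = (1/2)^1 = 1/2).
r to a great-grandoffspring = 1/8 (three parent–offspring links: r = (1/2)^3 = 1/8).
Summing one r·B term per recipient: 3·0.5·0.219 + 4·0.125·0.393 + 3·0.5·0.113 + 1·0.125·0.388 = 0.743.
0.743 < 1.9: the indirect benefit is less than the cost.

No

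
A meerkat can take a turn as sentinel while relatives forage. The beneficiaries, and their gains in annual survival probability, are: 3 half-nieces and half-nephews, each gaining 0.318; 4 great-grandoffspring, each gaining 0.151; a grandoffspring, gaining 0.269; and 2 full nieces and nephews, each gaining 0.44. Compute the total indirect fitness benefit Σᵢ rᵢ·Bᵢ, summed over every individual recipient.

0.482

r to a half-niece or half-nephew = 0.125 (half-aunt/uncle↔niece/nephew: one path of length 3: r = (1/2)^3 = 1/8).
r to a great-grandoffspring = 1/8 (three parent–offspring links: r = (1/2)^3 = 1/8).
r to a grandoffspring = 0.25 (two parent–offspring links: r = (1/2)^2 = 1/4).
r to a full niece or nephew = 0.25 (full aunt/uncle↔niece/nephew: two paths of length 3 through the shared grandparent pair: r = 2·(1/2)^3 = 1/4).
Summing one r·B term per recipient: 3·0.125·0.318 + 4·0.125·0.151 + 1·0.25·0.269 + 2·0.25·0.44 = 0.482.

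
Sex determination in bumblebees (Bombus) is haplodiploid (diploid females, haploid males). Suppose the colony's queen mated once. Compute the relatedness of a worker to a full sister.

Haplodiploid full sisters inherit their father's entire haploid genome identically (contributing 1/2) and on average half of their mother's contribution (1/2 · 1/2 = 1/4); r = 1/2 + 1/4 = 3/4.

0.75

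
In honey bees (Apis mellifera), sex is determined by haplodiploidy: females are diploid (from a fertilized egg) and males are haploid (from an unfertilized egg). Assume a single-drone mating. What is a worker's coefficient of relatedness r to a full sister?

0.75

Haplodiploid full sisters inherit their father's entire haploid genome identically (contributing 1/2) and on average half of their mother's contribution (1/2 · 1/2 = 1/4); r = 1/2 + 1/4 = 3/4.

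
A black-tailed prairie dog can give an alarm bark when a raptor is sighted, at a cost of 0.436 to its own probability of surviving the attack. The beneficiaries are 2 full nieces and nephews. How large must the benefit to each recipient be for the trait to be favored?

0.872

r to a full niece or nephew = 1/4 (full aunt/uncle↔niece/nephew: two paths of length 3 through the shared grandparent pair: r = 2·(1/2)^3 = 1/4).
Hamilton's rule with n recipients of equal r: n·r·B > C, so B > C/(n·r) = 0.436/(2·0.25) = 0.872.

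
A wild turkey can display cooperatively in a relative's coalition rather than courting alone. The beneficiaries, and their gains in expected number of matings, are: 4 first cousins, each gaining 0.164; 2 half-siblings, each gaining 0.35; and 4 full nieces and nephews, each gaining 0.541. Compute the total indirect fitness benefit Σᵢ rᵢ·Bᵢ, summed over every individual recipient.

0.798

r to a first cousin = 1/8 (first cousins share one grandparent pair — two paths of length 4: r = 2·(1/2)^4 = 1/8).
r to a half-sibling = 0.25 (half-sibs share one parent — one path of length 2: r = (1/2)^2 = 1/4).
r to a full niece or nephew = 1/4 (full aunt/uncle↔niece/nephew: two paths of length 3 through the shared grandparent pair: r = 2·(1/2)^3 = 1/4).
Summing one r·B term per recipient: 4·0.125·0.164 + 2·0.25·0.35 + 4·0.25·0.541 = 0.798.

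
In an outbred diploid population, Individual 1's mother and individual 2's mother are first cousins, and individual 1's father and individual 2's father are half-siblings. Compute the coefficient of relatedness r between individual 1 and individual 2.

Independent pedigree routes through distinct common ancestors add.
Individual 1 and individual 2 are related in two ways: second cousins through their mothers (r = 1/32) and half first cousins through their fathers (r = 1/16).
r = 1/32 + 1/16 = 3/32 = 0.09375.

0.09375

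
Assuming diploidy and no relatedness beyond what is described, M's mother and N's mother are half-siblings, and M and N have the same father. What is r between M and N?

0.3125

Independent pedigree routes through distinct common ancestors add.
M and N are related in two ways: half first cousins through their mothers (r = 1/16) and half-sibs through their shared father (r = 1/4).
r = 1/16 + 1/4 = 0.3125.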